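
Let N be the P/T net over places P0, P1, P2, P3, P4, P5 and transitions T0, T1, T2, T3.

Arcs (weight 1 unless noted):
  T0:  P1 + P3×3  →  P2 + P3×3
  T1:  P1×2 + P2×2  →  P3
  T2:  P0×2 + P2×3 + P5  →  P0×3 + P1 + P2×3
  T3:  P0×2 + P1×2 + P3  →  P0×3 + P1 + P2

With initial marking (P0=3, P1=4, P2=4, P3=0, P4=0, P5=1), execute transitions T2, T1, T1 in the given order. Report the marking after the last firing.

step 1: fire T2:  (P0=3, P1=4, P2=4, P3=0, P4=0, P5=1) → (P0=4, P1=5, P2=4, P3=0, P4=0, P5=0)
step 2: fire T1:  (P0=4, P1=5, P2=4, P3=0, P4=0, P5=0) → (P0=4, P1=3, P2=2, P3=1, P4=0, P5=0)
step 3: fire T1:  (P0=4, P1=3, P2=2, P3=1, P4=0, P5=0) → (P0=4, P1=1, P2=0, P3=2, P4=0, P5=0)

(P0=4, P1=1, P2=0, P3=2, P4=0, P5=0)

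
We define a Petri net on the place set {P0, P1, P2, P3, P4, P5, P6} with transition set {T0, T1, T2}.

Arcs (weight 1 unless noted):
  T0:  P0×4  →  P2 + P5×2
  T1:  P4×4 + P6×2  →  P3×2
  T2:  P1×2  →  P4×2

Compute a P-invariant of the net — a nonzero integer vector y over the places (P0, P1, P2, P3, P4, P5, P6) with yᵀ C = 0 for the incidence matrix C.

Incidence matrix C (rows=places, cols=transitions):
       T0   T1   T2
   P0  -4    0    0
   P1   0    0   -2
   P2   1    0    0
   P3   0    2    0
   P4   0   -4    2
   P5   2    0    0
   P6   0   -2    0

Candidate y = [1, 0, 4, 0, 0, 0, 0]; check y·C column-wise:
  col T0: 1·-4 + 4·1 + 0·2 = 0
  col T1: 1·0 + 4·0 + 0·2 + 0·-4 + 0·-2 = 0
  col T2: 1·0 + 0·-2 + 4·0 + 0·2 = 0

y = (P0:1, P1:0, P2:4, P3:0, P4:0, P5:0, P6:0)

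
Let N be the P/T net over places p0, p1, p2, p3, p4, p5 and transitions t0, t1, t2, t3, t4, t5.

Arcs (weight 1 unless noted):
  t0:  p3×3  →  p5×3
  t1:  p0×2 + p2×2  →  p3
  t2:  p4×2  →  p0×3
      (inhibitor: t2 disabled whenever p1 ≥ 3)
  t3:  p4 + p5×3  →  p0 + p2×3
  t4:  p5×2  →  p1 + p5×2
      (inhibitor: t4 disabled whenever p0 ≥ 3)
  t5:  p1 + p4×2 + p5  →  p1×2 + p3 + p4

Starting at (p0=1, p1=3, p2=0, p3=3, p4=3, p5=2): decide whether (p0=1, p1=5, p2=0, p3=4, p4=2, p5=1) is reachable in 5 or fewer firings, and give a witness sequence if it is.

YES — reachable via ⟨t4, t5⟩ (2 firings)

step 1: fire t4:  (p0=1, p1=3, p2=0, p3=3, p4=3, p5=2) → (p0=1, p1=4, p2=0, p3=3, p4=3, p5=2)
step 2: fire t5:  (p0=1, p1=4, p2=0, p3=3, p4=3, p5=2) → (p0=1, p1=5, p2=0, p3=4, p4=2, p5=1)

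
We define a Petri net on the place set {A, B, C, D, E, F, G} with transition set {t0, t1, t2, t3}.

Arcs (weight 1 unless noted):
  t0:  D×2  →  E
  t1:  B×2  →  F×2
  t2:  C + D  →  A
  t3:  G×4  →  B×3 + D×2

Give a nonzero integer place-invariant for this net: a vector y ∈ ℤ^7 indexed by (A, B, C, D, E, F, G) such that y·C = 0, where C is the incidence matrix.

y = (A:1, B:0, C:1, D:0, E:0, F:0, G:0)

Incidence matrix C (rows=places, cols=transitions):
       t0   t1   t2   t3
    A   0    0    1    0
    B   0   -2    0    3
    C   0    0   -1    0
    D  -2    0   -1    2
    E   1    0    0    0
    F   0    2    0    0
    G   0    0    0   -4

Candidate y = [1, 0, 1, 0, 0, 0, 0]; check y·C column-wise:
  col t0: 1·0 + 1·0 + 0·-2 + 0·1 = 0
  col t1: 1·0 + 0·-2 + 1·0 + 0·2 = 0
  col t2: 1·1 + 1·-1 + 0·-1 = 0
  col t3: 1·0 + 0·3 + 1·0 + 0·2 + 0·-4 = 0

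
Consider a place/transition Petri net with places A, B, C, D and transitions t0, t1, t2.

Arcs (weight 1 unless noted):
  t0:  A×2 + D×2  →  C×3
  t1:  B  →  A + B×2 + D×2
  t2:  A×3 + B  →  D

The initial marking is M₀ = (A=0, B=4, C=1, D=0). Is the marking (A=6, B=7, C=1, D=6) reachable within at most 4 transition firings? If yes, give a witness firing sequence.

depth 0: 1 marking
depth 1: 2 markings reached so far
depth 2: 3 markings reached so far
depth 3: 5 markings reached so far
depth 4: 8 markings reached so far
target is not among the 8 markings reachable within 4 steps

NO — not reachable within 4 firings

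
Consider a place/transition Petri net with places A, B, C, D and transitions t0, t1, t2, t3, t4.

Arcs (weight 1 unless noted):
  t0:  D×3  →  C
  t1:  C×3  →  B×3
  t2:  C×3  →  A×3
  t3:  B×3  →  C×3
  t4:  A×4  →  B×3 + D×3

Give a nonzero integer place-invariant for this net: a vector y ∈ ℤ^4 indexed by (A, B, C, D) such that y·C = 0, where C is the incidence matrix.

Incidence matrix C (rows=places, cols=transitions):
       t0   t1   t2   t3   t4
    A   0    0    3    0   -4
    B   0    3    0   -3    3
    C   1   -3   -3    3    0
    D  -3    0    0    0    3

Candidate y = [3, 3, 3, 1]; check y·C column-wise:
  col t0: 3·0 + 3·0 + 3·1 + 1·-3 = 0
  col t1: 3·0 + 3·3 + 3·-3 + 1·0 = 0
  col t2: 3·3 + 3·0 + 3·-3 + 1·0 = 0
  col t3: 3·0 + 3·-3 + 3·3 + 1·0 = 0
  col t4: 3·-4 + 3·3 + 3·0 + 1·3 = 0

y = (A:3, B:3, C:3, D:1)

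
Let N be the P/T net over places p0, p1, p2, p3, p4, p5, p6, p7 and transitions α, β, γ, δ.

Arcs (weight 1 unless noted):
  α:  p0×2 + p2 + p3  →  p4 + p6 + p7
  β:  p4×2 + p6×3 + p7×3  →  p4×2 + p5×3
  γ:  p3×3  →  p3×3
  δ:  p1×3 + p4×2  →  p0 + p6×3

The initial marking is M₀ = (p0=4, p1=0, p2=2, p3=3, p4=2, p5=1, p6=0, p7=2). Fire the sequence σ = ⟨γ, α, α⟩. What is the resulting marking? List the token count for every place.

step 1: fire γ:  (p0=4, p1=0, p2=2, p3=3, p4=2, p5=1, p6=0, p7=2) → (p0=4, p1=0, p2=2, p3=3, p4=2, p5=1, p6=0, p7=2)
step 2: fire α:  (p0=4, p1=0, p2=2, p3=3, p4=2, p5=1, p6=0, p7=2) → (p0=2, p1=0, p2=1, p3=2, p4=3, p5=1, p6=1, p7=3)
step 3: fire α:  (p0=2, p1=0, p2=1, p3=2, p4=3, p5=1, p6=1, p7=3) → (p0=0, p1=0, p2=0, p3=1, p4=4, p5=1, p6=2, p7=4)

(p0=0, p1=0, p2=0, p3=1, p4=4, p5=1, p6=2, p7=4)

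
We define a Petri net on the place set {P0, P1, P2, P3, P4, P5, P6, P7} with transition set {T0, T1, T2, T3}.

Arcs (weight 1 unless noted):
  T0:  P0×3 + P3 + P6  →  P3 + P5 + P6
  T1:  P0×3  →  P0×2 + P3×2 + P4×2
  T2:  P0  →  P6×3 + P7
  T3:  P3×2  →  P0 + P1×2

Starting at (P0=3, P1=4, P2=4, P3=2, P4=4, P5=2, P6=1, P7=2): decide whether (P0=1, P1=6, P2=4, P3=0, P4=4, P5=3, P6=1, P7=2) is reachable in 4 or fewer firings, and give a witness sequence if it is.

YES — reachable via ⟨T0, T3⟩ (2 firings)

step 1: fire T0:  (P0=3, P1=4, P2=4, P3=2, P4=4, P5=2, P6=1, P7=2) → (P0=0, P1=4, P2=4, P3=2, P4=4, P5=3, P6=1, P7=2)
step 2: fire T3:  (P0=0, P1=4, P2=4, P3=2, P4=4, P5=3, P6=1, P7=2) → (P0=1, P1=6, P2=4, P3=0, P4=4, P5=3, P6=1, P7=2)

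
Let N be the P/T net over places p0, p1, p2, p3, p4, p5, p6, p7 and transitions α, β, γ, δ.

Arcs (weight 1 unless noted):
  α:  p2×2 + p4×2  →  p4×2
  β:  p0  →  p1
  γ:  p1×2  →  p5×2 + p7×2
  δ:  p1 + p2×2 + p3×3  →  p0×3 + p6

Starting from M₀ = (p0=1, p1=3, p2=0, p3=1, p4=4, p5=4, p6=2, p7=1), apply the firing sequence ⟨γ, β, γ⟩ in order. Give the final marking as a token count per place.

(p0=0, p1=0, p2=0, p3=1, p4=4, p5=8, p6=2, p7=5)

step 1: fire γ:  (p0=1, p1=3, p2=0, p3=1, p4=4, p5=4, p6=2, p7=1) → (p0=1, p1=1, p2=0, p3=1, p4=4, p5=6, p6=2, p7=3)
step 2: fire β:  (p0=1, p1=1, p2=0, p3=1, p4=4, p5=6, p6=2, p7=3) → (p0=0, p1=2, p2=0, p3=1, p4=4, p5=6, p6=2, p7=3)
step 3: fire γ:  (p0=0, p1=2, p2=0, p3=1, p4=4, p5=6, p6=2, p7=3) → (p0=0, p1=0, p2=0, p3=1, p4=4, p5=8, p6=2, p7=5)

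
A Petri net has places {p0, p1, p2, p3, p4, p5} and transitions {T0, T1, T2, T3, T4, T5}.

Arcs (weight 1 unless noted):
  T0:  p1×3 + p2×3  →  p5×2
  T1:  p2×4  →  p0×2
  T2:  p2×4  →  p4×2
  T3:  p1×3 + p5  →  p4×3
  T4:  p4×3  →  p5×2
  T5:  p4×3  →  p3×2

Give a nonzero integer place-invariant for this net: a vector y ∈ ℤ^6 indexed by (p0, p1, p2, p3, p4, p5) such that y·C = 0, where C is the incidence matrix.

Incidence matrix C (rows=places, cols=transitions):
       T0   T1   T2   T3   T4   T5
   p0   0    2    0    0    0    0
   p1  -3    0    0   -3    0    0
   p2  -3   -4   -4    0    0    0
   p3   0    0    0    0    0    2
   p4   0    0    2    3   -3   -3
   p5   2    0    0   -1    2    0

Candidate y = [2, 1, 1, 3, 2, 3]; check y·C column-wise:
  col T0: 2·0 + 1·-3 + 1·-3 + 3·0 + 2·0 + 3·2 = 0
  col T1: 2·2 + 1·0 + 1·-4 + 3·0 + 2·0 + 3·0 = 0
  col T2: 2·0 + 1·0 + 1·-4 + 3·0 + 2·2 + 3·0 = 0
  col T3: 2·0 + 1·-3 + 1·0 + 3·0 + 2·3 + 3·-1 = 0
  col T4: 2·0 + 1·0 + 1·0 + 3·0 + 2·-3 + 3·2 = 0
  col T5: 2·0 + 1·0 + 1·0 + 3·2 + 2·-3 + 3·0 = 0

y = (p0:2, p1:1, p2:1, p3:3, p4:2, p5:3)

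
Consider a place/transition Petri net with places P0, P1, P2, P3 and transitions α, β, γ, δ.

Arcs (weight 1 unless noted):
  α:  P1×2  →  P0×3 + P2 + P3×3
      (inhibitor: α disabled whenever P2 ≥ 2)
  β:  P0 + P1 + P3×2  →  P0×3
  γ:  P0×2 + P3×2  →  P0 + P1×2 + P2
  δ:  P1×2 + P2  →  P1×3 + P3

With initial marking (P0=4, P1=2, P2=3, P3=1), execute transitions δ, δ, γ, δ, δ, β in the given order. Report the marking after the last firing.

(P0=5, P1=7, P2=0, P3=1)

step 1: fire δ:  (P0=4, P1=2, P2=3, P3=1) → (P0=4, P1=3, P2=2, P3=2)
step 2: fire δ:  (P0=4, P1=3, P2=2, P3=2) → (P0=4, P1=4, P2=1, P3=3)
step 3: fire γ:  (P0=4, P1=4, P2=1, P3=3) → (P0=3, P1=6, P2=2, P3=1)
step 4: fire δ:  (P0=3, P1=6, P2=2, P3=1) → (P0=3, P1=7, P2=1, P3=2)
step 5: fire δ:  (P0=3, P1=7, P2=1, P3=2) → (P0=3, P1=8, P2=0, P3=3)
step 6: fire β:  (P0=3, P1=8, P2=0, P3=3) → (P0=5, P1=7, P2=0, P3=1)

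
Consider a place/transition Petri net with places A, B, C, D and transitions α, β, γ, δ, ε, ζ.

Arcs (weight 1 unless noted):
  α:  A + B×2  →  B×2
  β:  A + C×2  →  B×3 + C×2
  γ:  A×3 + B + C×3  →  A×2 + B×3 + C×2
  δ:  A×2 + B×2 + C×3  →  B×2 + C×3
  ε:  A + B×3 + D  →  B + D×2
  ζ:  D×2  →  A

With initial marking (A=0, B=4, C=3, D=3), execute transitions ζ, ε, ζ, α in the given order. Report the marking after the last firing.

(A=0, B=2, C=3, D=0)

step 1: fire ζ:  (A=0, B=4, C=3, D=3) → (A=1, B=4, C=3, D=1)
step 2: fire ε:  (A=1, B=4, C=3, D=1) → (A=0, B=2, C=3, D=2)
step 3: fire ζ:  (A=0, B=2, C=3, D=2) → (A=1, B=2, C=3, D=0)
step 4: fire α:  (A=1, B=2, C=3, D=0) → (A=0, B=2, C=3, D=0)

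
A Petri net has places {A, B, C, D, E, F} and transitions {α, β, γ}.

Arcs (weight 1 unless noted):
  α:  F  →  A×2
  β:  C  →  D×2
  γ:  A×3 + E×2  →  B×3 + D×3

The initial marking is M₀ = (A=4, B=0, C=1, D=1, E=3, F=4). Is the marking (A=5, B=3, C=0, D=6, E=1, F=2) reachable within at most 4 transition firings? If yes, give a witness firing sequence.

YES — reachable via ⟨α, α, β, γ⟩ (4 firings)

step 1: fire α:  (A=4, B=0, C=1, D=1, E=3, F=4) → (A=6, B=0, C=1, D=1, E=3, F=3)
step 2: fire α:  (A=6, B=0, C=1, D=1, E=3, F=3) → (A=8, B=0, C=1, D=1, E=3, F=2)
step 3: fire β:  (A=8, B=0, C=1, D=1, E=3, F=2) → (A=8, B=0, C=0, D=3, E=3, F=2)
step 4: fire γ:  (A=8, B=0, C=0, D=3, E=3, F=2) → (A=5, B=3, C=0, D=6, E=1, F=2)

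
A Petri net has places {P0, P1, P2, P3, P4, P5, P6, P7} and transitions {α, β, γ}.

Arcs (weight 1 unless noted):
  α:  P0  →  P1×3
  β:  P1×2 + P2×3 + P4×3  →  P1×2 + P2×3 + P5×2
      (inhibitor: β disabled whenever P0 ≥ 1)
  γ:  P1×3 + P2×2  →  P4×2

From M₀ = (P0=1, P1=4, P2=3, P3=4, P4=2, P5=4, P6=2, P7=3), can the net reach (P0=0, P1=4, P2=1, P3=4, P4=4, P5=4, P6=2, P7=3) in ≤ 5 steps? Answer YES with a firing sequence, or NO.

YES — reachable via ⟨α, γ⟩ (2 firings)

step 1: fire α:  (P0=1, P1=4, P2=3, P3=4, P4=2, P5=4, P6=2, P7=3) → (P0=0, P1=7, P2=3, P3=4, P4=2, P5=4, P6=2, P7=3)
step 2: fire γ:  (P0=0, P1=7, P2=3, P3=4, P4=2, P5=4, P6=2, P7=3) → (P0=0, P1=4, P2=1, P3=4, P4=4, P5=4, P6=2, P7=3)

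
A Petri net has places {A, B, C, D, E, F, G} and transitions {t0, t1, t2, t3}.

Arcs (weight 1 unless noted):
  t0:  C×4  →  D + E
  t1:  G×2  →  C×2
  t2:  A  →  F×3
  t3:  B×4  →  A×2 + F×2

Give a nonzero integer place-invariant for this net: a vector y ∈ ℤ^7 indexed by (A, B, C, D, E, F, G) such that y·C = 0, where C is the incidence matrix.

Incidence matrix C (rows=places, cols=transitions):
       t0   t1   t2   t3
    A   0    0   -1    2
    B   0    0    0   -4
    C  -4    2    0    0
    D   1    0    0    0
    E   1    0    0    0
    F   0    0    3    2
    G   0   -2    0    0

Candidate y = [0, 0, 0, 1, -1, 0, 0]; check y·C column-wise:
  col t0: 0·-4 + 1·1 + -1·1 = 0
  col t1: 0·2 + 1·0 + -1·0 + 0·-2 = 0
  col t2: 0·-1 + 1·0 + -1·0 + 0·3 = 0
  col t3: 0·2 + 0·-4 + 1·0 + -1·0 + 0·2 = 0

y = (A:0, B:0, C:0, D:1, E:-1, F:0, G:0)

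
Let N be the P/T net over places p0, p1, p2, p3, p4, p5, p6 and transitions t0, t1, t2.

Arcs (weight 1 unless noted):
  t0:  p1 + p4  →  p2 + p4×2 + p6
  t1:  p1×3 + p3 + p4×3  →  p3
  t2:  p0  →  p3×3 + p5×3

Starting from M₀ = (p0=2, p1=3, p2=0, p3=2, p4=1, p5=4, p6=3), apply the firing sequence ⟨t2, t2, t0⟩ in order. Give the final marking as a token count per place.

step 1: fire t2:  (p0=2, p1=3, p2=0, p3=2, p4=1, p5=4, p6=3) → (p0=1, p1=3, p2=0, p3=5, p4=1, p5=7, p6=3)
step 2: fire t2:  (p0=1, p1=3, p2=0, p3=5, p4=1, p5=7, p6=3) → (p0=0, p1=3, p2=0, p3=8, p4=1, p5=10, p6=3)
step 3: fire t0:  (p0=0, p1=3, p2=0, p3=8, p4=1, p5=10, p6=3) → (p0=0, p1=2, p2=1, p3=8, p4=2, p5=10, p6=4)

(p0=0, p1=2, p2=1, p3=8, p4=2, p5=10, p6=4)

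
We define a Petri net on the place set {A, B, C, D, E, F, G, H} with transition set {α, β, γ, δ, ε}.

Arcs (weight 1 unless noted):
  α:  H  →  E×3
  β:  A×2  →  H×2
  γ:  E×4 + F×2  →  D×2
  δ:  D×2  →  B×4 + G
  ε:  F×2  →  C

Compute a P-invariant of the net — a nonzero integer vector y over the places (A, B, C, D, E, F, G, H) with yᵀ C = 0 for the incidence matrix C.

y = (A:0, B:1, C:4, D:2, E:0, F:2, G:0, H:0)

Incidence matrix C (rows=places, cols=transitions):
        α    β    γ    δ    ε
    A   0   -2    0    0    0
    B   0    0    0    4    0
    C   0    0    0    0    1
    D   0    0    2   -2    0
    E   3    0   -4    0    0
    F   0    0   -2    0   -2
    G   0    0    0    1    0
    H  -1    2    0    0    0

Candidate y = [0, 1, 4, 2, 0, 2, 0, 0]; check y·C column-wise:
  col α: 1·0 + 4·0 + 2·0 + 0·3 + 2·0 + 0·-1 = 0
  col β: 0·-2 + 1·0 + 4·0 + 2·0 + 2·0 + 0·2 = 0
  col γ: 1·0 + 4·0 + 2·2 + 0·-4 + 2·-2 = 0
  col δ: 1·4 + 4·0 + 2·-2 + 2·0 + 0·1 = 0
  col ε: 1·0 + 4·1 + 2·0 + 2·-2 = 0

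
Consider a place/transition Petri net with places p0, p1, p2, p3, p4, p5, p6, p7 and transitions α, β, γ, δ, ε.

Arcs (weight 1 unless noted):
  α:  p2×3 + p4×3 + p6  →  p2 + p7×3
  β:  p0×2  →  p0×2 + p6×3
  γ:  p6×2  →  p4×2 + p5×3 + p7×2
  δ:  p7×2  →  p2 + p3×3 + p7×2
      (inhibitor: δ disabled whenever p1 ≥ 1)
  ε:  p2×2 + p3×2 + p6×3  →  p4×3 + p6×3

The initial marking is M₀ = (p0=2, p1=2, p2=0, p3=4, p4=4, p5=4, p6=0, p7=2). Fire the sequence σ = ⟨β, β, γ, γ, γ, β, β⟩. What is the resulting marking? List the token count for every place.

step 1: fire β:  (p0=2, p1=2, p2=0, p3=4, p4=4, p5=4, p6=0, p7=2) → (p0=2, p1=2, p2=0, p3=4, p4=4, p5=4, p6=3, p7=2)
step 2: fire β:  (p0=2, p1=2, p2=0, p3=4, p4=4, p5=4, p6=3, p7=2) → (p0=2, p1=2, p2=0, p3=4, p4=4, p5=4, p6=6, p7=2)
step 3: fire γ:  (p0=2, p1=2, p2=0, p3=4, p4=4, p5=4, p6=6, p7=2) → (p0=2, p1=2, p2=0, p3=4, p4=6, p5=7, p6=4, p7=4)
step 4: fire γ:  (p0=2, p1=2, p2=0, p3=4, p4=6, p5=7, p6=4, p7=4) → (p0=2, p1=2, p2=0, p3=4, p4=8, p5=10, p6=2, p7=6)
step 5: fire γ:  (p0=2, p1=2, p2=0, p3=4, p4=8, p5=10, p6=2, p7=6) → (p0=2, p1=2, p2=0, p3=4, p4=10, p5=13, p6=0, p7=8)
step 6: fire β:  (p0=2, p1=2, p2=0, p3=4, p4=10, p5=13, p6=0, p7=8) → (p0=2, p1=2, p2=0, p3=4, p4=10, p5=13, p6=3, p7=8)
step 7: fire β:  (p0=2, p1=2, p2=0, p3=4, p4=10, p5=13, p6=3, p7=8) → (p0=2, p1=2, p2=0, p3=4, p4=10, p5=13, p6=6, p7=8)

(p0=2, p1=2, p2=0, p3=4, p4=10, p5=13, p6=6, p7=8)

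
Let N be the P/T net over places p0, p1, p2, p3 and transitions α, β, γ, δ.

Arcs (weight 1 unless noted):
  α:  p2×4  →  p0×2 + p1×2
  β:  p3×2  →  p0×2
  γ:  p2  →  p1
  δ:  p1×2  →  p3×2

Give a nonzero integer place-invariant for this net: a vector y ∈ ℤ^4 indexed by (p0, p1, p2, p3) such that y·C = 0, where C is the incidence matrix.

Incidence matrix C (rows=places, cols=transitions):
        α    β    γ    δ
   p0   2    2    0    0
   p1   2    0    1   -2
   p2  -4    0   -1    0
   p3   0   -2    0    2

Candidate y = [1, 1, 1, 1]; check y·C column-wise:
  col α: 1·2 + 1·2 + 1·-4 + 1·0 = 0
  col β: 1·2 + 1·0 + 1·0 + 1·-2 = 0
  col γ: 1·0 + 1·1 + 1·-1 + 1·0 = 0
  col δ: 1·0 + 1·-2 + 1·0 + 1·2 = 0

y = (p0:1, p1:1, p2:1, p3:1)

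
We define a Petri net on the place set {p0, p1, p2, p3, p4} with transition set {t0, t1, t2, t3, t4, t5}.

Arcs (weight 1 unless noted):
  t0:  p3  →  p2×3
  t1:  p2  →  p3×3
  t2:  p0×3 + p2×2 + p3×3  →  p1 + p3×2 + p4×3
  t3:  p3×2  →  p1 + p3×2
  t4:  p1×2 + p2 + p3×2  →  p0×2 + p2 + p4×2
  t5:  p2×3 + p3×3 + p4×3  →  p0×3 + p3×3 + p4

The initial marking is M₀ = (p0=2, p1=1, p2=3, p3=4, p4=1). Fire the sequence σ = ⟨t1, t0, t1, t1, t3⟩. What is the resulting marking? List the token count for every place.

step 1: fire t1:  (p0=2, p1=1, p2=3, p3=4, p4=1) → (p0=2, p1=1, p2=2, p3=7, p4=1)
step 2: fire t0:  (p0=2, p1=1, p2=2, p3=7, p4=1) → (p0=2, p1=1, p2=5, p3=6, p4=1)
step 3: fire t1:  (p0=2, p1=1, p2=5, p3=6, p4=1) → (p0=2, p1=1, p2=4, p3=9, p4=1)
step 4: fire t1:  (p0=2, p1=1, p2=4, p3=9, p4=1) → (p0=2, p1=1, p2=3, p3=12, p4=1)
step 5: fire t3:  (p0=2, p1=1, p2=3, p3=12, p4=1) → (p0=2, p1=2, p2=3, p3=12, p4=1)

(p0=2, p1=2, p2=3, p3=12, p4=1)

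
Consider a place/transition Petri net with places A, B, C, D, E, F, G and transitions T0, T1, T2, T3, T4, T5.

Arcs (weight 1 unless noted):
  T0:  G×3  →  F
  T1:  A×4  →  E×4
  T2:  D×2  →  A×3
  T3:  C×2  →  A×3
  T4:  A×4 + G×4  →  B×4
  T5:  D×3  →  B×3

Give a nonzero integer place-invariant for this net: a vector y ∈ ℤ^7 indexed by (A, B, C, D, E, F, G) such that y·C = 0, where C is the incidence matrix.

Incidence matrix C (rows=places, cols=transitions):
       T0   T1   T2   T3   T4   T5
    A   0   -4    3    3   -4    0
    B   0    0    0    0    4    3
    C   0    0    0   -2    0    0
    D   0    0   -2    0    0   -3
    E   0    4    0    0    0    0
    F   1    0    0    0    0    0
    G  -3    0    0    0   -4    0

Candidate y = [2, 3, 3, 3, 2, 3, 1]; check y·C column-wise:
  col T0: 2·0 + 3·0 + 3·0 + 3·0 + 2·0 + 3·1 + 1·-3 = 0
  col T1: 2·-4 + 3·0 + 3·0 + 3·0 + 2·4 + 3·0 + 1·0 = 0
  col T2: 2·3 + 3·0 + 3·0 + 3·-2 + 2·0 + 3·0 + 1·0 = 0
  col T3: 2·3 + 3·0 + 3·-2 + 3·0 + 2·0 + 3·0 + 1·0 = 0
  col T4: 2·-4 + 3·4 + 3·0 + 3·0 + 2·0 + 3·0 + 1·-4 = 0
  col T5: 2·0 + 3·3 + 3·0 + 3·-3 + 2·0 + 3·0 + 1·0 = 0

y = (A:2, B:3, C:3, D:3, E:2, F:3, G:1)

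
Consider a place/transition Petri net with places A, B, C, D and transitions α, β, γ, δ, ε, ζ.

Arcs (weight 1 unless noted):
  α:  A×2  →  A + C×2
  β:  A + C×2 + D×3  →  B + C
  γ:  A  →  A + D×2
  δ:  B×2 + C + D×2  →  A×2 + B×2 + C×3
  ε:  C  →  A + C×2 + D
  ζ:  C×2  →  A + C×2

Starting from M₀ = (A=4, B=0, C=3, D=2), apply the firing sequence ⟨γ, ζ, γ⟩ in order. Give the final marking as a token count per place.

step 1: fire γ:  (A=4, B=0, C=3, D=2) → (A=4, B=0, C=3, D=4)
step 2: fire ζ:  (A=4, B=0, C=3, D=4) → (A=5, B=0, C=3, D=4)
step 3: fire γ:  (A=5, B=0, C=3, D=4) → (A=5, B=0, C=3, D=6)

(A=5, B=0, C=3, D=6)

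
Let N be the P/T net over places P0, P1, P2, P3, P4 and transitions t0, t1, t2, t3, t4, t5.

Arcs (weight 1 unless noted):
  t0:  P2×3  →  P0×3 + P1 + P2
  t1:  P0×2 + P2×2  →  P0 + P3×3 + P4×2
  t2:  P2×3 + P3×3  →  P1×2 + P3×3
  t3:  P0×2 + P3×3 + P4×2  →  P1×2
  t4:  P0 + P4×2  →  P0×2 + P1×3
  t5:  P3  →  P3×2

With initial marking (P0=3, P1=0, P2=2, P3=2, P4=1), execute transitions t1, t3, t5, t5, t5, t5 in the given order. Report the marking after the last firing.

step 1: fire t1:  (P0=3, P1=0, P2=2, P3=2, P4=1) → (P0=2, P1=0, P2=0, P3=5, P4=3)
step 2: fire t3:  (P0=2, P1=0, P2=0, P3=5, P4=3) → (P0=0, P1=2, P2=0, P3=2, P4=1)
step 3: fire t5:  (P0=0, P1=2, P2=0, P3=2, P4=1) → (P0=0, P1=2, P2=0, P3=3, P4=1)
step 4: fire t5:  (P0=0, P1=2, P2=0, P3=3, P4=1) → (P0=0, P1=2, P2=0, P3=4, P4=1)
step 5: fire t5:  (P0=0, P1=2, P2=0, P3=4, P4=1) → (P0=0, P1=2, P2=0, P3=5, P4=1)
step 6: fire t5:  (P0=0, P1=2, P2=0, P3=5, P4=1) → (P0=0, P1=2, P2=0, P3=6, P4=1)

(P0=0, P1=2, P2=0, P3=6, P4=1)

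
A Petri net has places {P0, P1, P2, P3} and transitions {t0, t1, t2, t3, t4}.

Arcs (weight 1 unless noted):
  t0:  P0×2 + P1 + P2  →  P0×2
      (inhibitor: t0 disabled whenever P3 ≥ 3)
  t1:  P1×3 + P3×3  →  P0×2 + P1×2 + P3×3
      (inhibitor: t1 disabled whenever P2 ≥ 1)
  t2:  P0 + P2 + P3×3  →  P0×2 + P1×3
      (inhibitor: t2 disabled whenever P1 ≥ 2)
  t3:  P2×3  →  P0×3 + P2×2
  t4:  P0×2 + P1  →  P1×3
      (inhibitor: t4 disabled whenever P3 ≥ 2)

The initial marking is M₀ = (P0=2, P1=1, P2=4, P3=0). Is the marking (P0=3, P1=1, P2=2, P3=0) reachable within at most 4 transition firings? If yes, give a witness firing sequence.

NO — not reachable within 4 firings

depth 0: 1 marking
depth 1: 4 markings reached so far
depth 2: 7 markings reached so far
depth 3: 11 markings reached so far
depth 4: 15 markings reached so far
target is not among the 15 markings reachable within 4 steps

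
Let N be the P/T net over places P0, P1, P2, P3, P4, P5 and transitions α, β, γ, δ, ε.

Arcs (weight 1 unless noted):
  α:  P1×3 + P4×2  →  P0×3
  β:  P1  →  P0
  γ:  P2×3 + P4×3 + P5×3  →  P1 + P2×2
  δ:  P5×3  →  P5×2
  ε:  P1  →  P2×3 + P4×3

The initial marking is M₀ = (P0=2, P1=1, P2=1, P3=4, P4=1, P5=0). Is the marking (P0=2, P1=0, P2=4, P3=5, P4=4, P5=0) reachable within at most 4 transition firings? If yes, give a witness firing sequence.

NO — not reachable within 4 firings

depth 0: 1 marking
depth 1: 3 markings reached so far
depth 2: 3 markings reached so far
(frontier empty at depth 2; search complete)
target is not among the 3 markings reachable within 4 steps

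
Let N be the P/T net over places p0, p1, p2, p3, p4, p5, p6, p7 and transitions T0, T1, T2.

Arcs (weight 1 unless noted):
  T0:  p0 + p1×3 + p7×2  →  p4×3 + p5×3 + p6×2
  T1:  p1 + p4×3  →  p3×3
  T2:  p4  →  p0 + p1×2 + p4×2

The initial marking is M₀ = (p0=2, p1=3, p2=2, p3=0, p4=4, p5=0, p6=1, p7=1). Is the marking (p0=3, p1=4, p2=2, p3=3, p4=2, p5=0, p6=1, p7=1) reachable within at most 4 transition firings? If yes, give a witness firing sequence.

YES — reachable via ⟨T1, T2⟩ (2 firings)

step 1: fire T1:  (p0=2, p1=3, p2=2, p3=0, p4=4, p5=0, p6=1, p7=1) → (p0=2, p1=2, p2=2, p3=3, p4=1, p5=0, p6=1, p7=1)
step 2: fire T2:  (p0=2, p1=2, p2=2, p3=3, p4=1, p5=0, p6=1, p7=1) → (p0=3, p1=4, p2=2, p3=3, p4=2, p5=0, p6=1, p7=1)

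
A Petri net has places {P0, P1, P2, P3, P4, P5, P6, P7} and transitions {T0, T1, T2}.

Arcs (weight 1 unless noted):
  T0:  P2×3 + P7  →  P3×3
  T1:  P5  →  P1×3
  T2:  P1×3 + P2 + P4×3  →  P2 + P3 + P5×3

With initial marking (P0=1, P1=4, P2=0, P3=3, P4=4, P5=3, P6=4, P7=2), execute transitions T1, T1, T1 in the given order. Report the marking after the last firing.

step 1: fire T1:  (P0=1, P1=4, P2=0, P3=3, P4=4, P5=3, P6=4, P7=2) → (P0=1, P1=7, P2=0, P3=3, P4=4, P5=2, P6=4, P7=2)
step 2: fire T1:  (P0=1, P1=7, P2=0, P3=3, P4=4, P5=2, P6=4, P7=2) → (P0=1, P1=10, P2=0, P3=3, P4=4, P5=1, P6=4, P7=2)
step 3: fire T1:  (P0=1, P1=10, P2=0, P3=3, P4=4, P5=1, P6=4, P7=2) → (P0=1, P1=13, P2=0, P3=3, P4=4, P5=0, P6=4, P7=2)

(P0=1, P1=13, P2=0, P3=3, P4=4, P5=0, P6=4, P7=2)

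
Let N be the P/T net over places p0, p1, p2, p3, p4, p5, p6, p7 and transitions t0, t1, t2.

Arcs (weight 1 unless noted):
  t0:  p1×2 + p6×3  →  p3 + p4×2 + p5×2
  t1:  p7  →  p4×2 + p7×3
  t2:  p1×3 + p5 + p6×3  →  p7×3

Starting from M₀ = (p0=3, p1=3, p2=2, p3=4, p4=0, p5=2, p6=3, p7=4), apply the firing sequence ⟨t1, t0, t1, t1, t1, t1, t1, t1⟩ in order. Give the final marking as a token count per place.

step 1: fire t1:  (p0=3, p1=3, p2=2, p3=4, p4=0, p5=2, p6=3, p7=4) → (p0=3, p1=3, p2=2, p3=4, p4=2, p5=2, p6=3, p7=6)
step 2: fire t0:  (p0=3, p1=3, p2=2, p3=4, p4=2, p5=2, p6=3, p7=6) → (p0=3, p1=1, p2=2, p3=5, p4=4, p5=4, p6=0, p7=6)
step 3: fire t1:  (p0=3, p1=1, p2=2, p3=5, p4=4, p5=4, p6=0, p7=6) → (p0=3, p1=1, p2=2, p3=5, p4=6, p5=4, p6=0, p7=8)
step 4: fire t1:  (p0=3, p1=1, p2=2, p3=5, p4=6, p5=4, p6=0, p7=8) → (p0=3, p1=1, p2=2, p3=5, p4=8, p5=4, p6=0, p7=10)
step 5: fire t1:  (p0=3, p1=1, p2=2, p3=5, p4=8, p5=4, p6=0, p7=10) → (p0=3, p1=1, p2=2, p3=5, p4=10, p5=4, p6=0, p7=12)
step 6: fire t1:  (p0=3, p1=1, p2=2, p3=5, p4=10, p5=4, p6=0, p7=12) → (p0=3, p1=1, p2=2, p3=5, p4=12, p5=4, p6=0, p7=14)
step 7: fire t1:  (p0=3, p1=1, p2=2, p3=5, p4=12, p5=4, p6=0, p7=14) → (p0=3, p1=1, p2=2, p3=5, p4=14, p5=4, p6=0, p7=16)
step 8: fire t1:  (p0=3, p1=1, p2=2, p3=5, p4=14, p5=4, p6=0, p7=16) → (p0=3, p1=1, p2=2, p3=5, p4=16, p5=4, p6=0, p7=18)

(p0=3, p1=1, p2=2, p3=5, p4=16, p5=4, p6=0, p7=18)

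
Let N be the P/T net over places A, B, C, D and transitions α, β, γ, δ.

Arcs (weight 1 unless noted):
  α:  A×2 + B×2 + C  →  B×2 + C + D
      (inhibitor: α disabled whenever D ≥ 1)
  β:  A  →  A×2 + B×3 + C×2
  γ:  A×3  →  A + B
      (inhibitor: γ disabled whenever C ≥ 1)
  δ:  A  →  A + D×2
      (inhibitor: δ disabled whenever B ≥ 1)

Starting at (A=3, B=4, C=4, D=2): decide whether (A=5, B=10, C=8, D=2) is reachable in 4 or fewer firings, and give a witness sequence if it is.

step 1: fire β:  (A=3, B=4, C=4, D=2) → (A=4, B=7, C=6, D=2)
step 2: fire β:  (A=4, B=7, C=6, D=2) → (A=5, B=10, C=8, D=2)

YES — reachable via ⟨β, β⟩ (2 firings)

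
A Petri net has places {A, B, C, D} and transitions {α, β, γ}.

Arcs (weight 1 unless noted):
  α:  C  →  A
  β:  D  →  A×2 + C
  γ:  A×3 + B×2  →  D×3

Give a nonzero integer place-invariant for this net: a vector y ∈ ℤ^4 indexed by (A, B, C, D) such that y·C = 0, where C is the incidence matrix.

Incidence matrix C (rows=places, cols=transitions):
        α    β    γ
    A   1    2   -3
    B   0    0   -2
    C  -1    1    0
    D   0   -1    3

Candidate y = [1, 3, 1, 3]; check y·C column-wise:
  col α: 1·1 + 3·0 + 1·-1 + 3·0 = 0
  col β: 1·2 + 3·0 + 1·1 + 3·-1 = 0
  col γ: 1·-3 + 3·-2 + 1·0 + 3·3 = 0

y = (A:1, B:3, C:1, D:3)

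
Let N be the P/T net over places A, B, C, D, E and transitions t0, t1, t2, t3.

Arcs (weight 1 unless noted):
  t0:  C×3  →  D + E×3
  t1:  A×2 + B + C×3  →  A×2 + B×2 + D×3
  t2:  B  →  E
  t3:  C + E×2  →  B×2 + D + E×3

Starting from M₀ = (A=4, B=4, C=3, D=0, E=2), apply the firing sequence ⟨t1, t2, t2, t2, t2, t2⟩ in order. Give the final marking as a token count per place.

(A=4, B=0, C=0, D=3, E=7)

step 1: fire t1:  (A=4, B=4, C=3, D=0, E=2) → (A=4, B=5, C=0, D=3, E=2)
step 2: fire t2:  (A=4, B=5, C=0, D=3, E=2) → (A=4, B=4, C=0, D=3, E=3)
step 3: fire t2:  (A=4, B=4, C=0, D=3, E=3) → (A=4, B=3, C=0, D=3, E=4)
step 4: fire t2:  (A=4, B=3, C=0, D=3, E=4) → (A=4, B=2, C=0, D=3, E=5)
step 5: fire t2:  (A=4, B=2, C=0, D=3, E=5) → (A=4, B=1, C=0, D=3, E=6)
step 6: fire t2:  (A=4, B=1, C=0, D=3, E=6) → (A=4, B=0, C=0, D=3, E=7)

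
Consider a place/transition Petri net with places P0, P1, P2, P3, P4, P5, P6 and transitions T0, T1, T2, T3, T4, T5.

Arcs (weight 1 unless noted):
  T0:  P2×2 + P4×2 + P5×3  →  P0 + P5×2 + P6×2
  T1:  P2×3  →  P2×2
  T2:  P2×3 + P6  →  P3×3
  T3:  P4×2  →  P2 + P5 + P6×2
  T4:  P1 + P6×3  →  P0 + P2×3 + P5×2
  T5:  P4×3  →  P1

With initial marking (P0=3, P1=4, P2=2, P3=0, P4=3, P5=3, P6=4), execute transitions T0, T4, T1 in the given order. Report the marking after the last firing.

step 1: fire T0:  (P0=3, P1=4, P2=2, P3=0, P4=3, P5=3, P6=4) → (P0=4, P1=4, P2=0, P3=0, P4=1, P5=2, P6=6)
step 2: fire T4:  (P0=4, P1=4, P2=0, P3=0, P4=1, P5=2, P6=6) → (P0=5, P1=3, P2=3, P3=0, P4=1, P5=4, P6=3)
step 3: fire T1:  (P0=5, P1=3, P2=3, P3=0, P4=1, P5=4, P6=3) → (P0=5, P1=3, P2=2, P3=0, P4=1, P5=4, P6=3)

(P0=5, P1=3, P2=2, P3=0, P4=1, P5=4, P6=3)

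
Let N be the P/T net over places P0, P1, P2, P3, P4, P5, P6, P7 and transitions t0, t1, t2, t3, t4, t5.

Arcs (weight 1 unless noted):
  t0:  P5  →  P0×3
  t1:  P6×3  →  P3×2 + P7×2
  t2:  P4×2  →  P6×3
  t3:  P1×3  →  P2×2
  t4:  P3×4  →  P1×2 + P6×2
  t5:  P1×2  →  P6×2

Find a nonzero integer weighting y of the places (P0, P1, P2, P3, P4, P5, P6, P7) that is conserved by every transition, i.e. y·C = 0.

y = (P0:1, P1:0, P2:0, P3:0, P4:0, P5:3, P6:0, P7:0)

Incidence matrix C (rows=places, cols=transitions):
       t0   t1   t2   t3   t4   t5
   P0   3    0    0    0    0    0
   P1   0    0    0   -3    2   -2
   P2   0    0    0    2    0    0
   P3   0    2    0    0   -4    0
   P4   0    0   -2    0    0    0
   P5  -1    0    0    0    0    0
   P6   0   -3    3    0    2    2
   P7   0    2    0    0    0    0

Candidate y = [1, 0, 0, 0, 0, 3, 0, 0]; check y·C column-wise:
  col t0: 1·3 + 3·-1 = 0
  col t1: 1·0 + 0·2 + 3·0 + 0·-3 + 0·2 = 0
  col t2: 1·0 + 0·-2 + 3·0 + 0·3 = 0
  col t3: 1·0 + 0·-3 + 0·2 + 3·0 = 0
  col t4: 1·0 + 0·2 + 0·-4 + 3·0 + 0·2 = 0
  col t5: 1·0 + 0·-2 + 3·0 + 0·2 = 0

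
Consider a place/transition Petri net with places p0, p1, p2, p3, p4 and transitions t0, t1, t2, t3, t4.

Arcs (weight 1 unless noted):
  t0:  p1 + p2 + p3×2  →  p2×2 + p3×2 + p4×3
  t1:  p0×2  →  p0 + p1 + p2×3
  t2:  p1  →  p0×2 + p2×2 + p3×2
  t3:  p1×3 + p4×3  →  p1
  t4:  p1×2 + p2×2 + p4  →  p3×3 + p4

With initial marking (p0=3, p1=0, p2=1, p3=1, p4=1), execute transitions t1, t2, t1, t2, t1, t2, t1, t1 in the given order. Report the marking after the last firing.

step 1: fire t1:  (p0=3, p1=0, p2=1, p3=1, p4=1) → (p0=2, p1=1, p2=4, p3=1, p4=1)
step 2: fire t2:  (p0=2, p1=1, p2=4, p3=1, p4=1) → (p0=4, p1=0, p2=6, p3=3, p4=1)
step 3: fire t1:  (p0=4, p1=0, p2=6, p3=3, p4=1) → (p0=3, p1=1, p2=9, p3=3, p4=1)
step 4: fire t2:  (p0=3, p1=1, p2=9, p3=3, p4=1) → (p0=5, p1=0, p2=11, p3=5, p4=1)
step 5: fire t1:  (p0=5, p1=0, p2=11, p3=5, p4=1) → (p0=4, p1=1, p2=14, p3=5, p4=1)
step 6: fire t2:  (p0=4, p1=1, p2=14, p3=5, p4=1) → (p0=6, p1=0, p2=16, p3=7, p4=1)
step 7: fire t1:  (p0=6, p1=0, p2=16, p3=7, p4=1) → (p0=5, p1=1, p2=19, p3=7, p4=1)
step 8: fire t1:  (p0=5, p1=1, p2=19, p3=7, p4=1) → (p0=4, p1=2, p2=22, p3=7, p4=1)

(p0=4, p1=2, p2=22, p3=7, p4=1)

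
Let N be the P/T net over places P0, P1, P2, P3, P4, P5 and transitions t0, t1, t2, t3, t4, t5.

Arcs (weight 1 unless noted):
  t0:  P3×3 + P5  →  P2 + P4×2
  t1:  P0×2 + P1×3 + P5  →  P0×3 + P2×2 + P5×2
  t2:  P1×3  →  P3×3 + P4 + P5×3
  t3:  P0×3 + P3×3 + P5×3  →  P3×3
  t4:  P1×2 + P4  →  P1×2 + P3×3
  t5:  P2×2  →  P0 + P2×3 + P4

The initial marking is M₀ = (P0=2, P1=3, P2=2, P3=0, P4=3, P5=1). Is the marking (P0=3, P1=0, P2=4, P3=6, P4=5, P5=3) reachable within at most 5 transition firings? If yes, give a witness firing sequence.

step 1: fire t4:  (P0=2, P1=3, P2=2, P3=0, P4=3, P5=1) → (P0=2, P1=3, P2=2, P3=3, P4=2, P5=1)
step 2: fire t0:  (P0=2, P1=3, P2=2, P3=3, P4=2, P5=1) → (P0=2, P1=3, P2=3, P3=0, P4=4, P5=0)
step 3: fire t4:  (P0=2, P1=3, P2=3, P3=0, P4=4, P5=0) → (P0=2, P1=3, P2=3, P3=3, P4=3, P5=0)
step 4: fire t2:  (P0=2, P1=3, P2=3, P3=3, P4=3, P5=0) → (P0=2, P1=0, P2=3, P3=6, P4=4, P5=3)
step 5: fire t5:  (P0=2, P1=0, P2=3, P3=6, P4=4, P5=3) → (P0=3, P1=0, P2=4, P3=6, P4=5, P5=3)

YES — reachable via ⟨t4, t0, t4, t2, t5⟩ (5 firings)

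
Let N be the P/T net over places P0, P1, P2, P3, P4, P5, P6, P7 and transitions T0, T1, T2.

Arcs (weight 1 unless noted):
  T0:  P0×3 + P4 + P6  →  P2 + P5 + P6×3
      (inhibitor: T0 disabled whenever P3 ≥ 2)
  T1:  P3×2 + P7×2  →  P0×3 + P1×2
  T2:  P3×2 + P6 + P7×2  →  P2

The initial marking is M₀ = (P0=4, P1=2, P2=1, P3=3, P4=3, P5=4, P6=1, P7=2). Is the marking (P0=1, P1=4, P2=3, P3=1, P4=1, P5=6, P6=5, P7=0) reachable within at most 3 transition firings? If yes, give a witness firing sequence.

step 1: fire T1:  (P0=4, P1=2, P2=1, P3=3, P4=3, P5=4, P6=1, P7=2) → (P0=7, P1=4, P2=1, P3=1, P4=3, P5=4, P6=1, P7=0)
step 2: fire T0:  (P0=7, P1=4, P2=1, P3=1, P4=3, P5=4, P6=1, P7=0) → (P0=4, P1=4, P2=2, P3=1, P4=2, P5=5, P6=3, P7=0)
step 3: fire T0:  (P0=4, P1=4, P2=2, P3=1, P4=2, P5=5, P6=3, P7=0) → (P0=1, P1=4, P2=3, P3=1, P4=1, P5=6, P6=5, P7=0)

YES — reachable via ⟨T1, T0, T0⟩ (3 firings)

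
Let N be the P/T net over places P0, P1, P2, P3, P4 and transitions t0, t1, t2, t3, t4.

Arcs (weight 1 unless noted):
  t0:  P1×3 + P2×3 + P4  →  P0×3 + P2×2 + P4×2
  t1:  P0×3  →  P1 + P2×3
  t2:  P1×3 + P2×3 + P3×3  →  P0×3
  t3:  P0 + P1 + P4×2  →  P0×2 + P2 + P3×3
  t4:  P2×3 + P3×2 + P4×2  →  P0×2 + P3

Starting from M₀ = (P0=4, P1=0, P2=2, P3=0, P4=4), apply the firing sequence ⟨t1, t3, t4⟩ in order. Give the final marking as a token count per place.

step 1: fire t1:  (P0=4, P1=0, P2=2, P3=0, P4=4) → (P0=1, P1=1, P2=5, P3=0, P4=4)
step 2: fire t3:  (P0=1, P1=1, P2=5, P3=0, P4=4) → (P0=2, P1=0, P2=6, P3=3, P4=2)
step 3: fire t4:  (P0=2, P1=0, P2=6, P3=3, P4=2) → (P0=4, P1=0, P2=3, P3=2, P4=0)

(P0=4, P1=0, P2=3, P3=2, P4=0)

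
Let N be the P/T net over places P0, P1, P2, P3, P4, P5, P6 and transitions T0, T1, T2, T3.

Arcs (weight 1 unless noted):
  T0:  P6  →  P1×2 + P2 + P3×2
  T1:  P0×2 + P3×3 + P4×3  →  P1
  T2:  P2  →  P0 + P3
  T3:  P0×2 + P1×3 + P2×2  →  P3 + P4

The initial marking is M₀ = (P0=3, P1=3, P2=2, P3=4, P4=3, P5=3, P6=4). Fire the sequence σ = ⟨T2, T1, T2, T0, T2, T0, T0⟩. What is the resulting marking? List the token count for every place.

step 1: fire T2:  (P0=3, P1=3, P2=2, P3=4, P4=3, P5=3, P6=4) → (P0=4, P1=3, P2=1, P3=5, P4=3, P5=3, P6=4)
step 2: fire T1:  (P0=4, P1=3, P2=1, P3=5, P4=3, P5=3, P6=4) → (P0=2, P1=4, P2=1, P3=2, P4=0, P5=3, P6=4)
step 3: fire T2:  (P0=2, P1=4, P2=1, P3=2, P4=0, P5=3, P6=4) → (P0=3, P1=4, P2=0, P3=3, P4=0, P5=3, P6=4)
step 4: fire T0:  (P0=3, P1=4, P2=0, P3=3, P4=0, P5=3, P6=4) → (P0=3, P1=6, P2=1, P3=5, P4=0, P5=3, P6=3)
step 5: fire T2:  (P0=3, P1=6, P2=1, P3=5, P4=0, P5=3, P6=3) → (P0=4, P1=6, P2=0, P3=6, P4=0, P5=3, P6=3)
step 6: fire T0:  (P0=4, P1=6, P2=0, P3=6, P4=0, P5=3, P6=3) → (P0=4, P1=8, P2=1, P3=8, P4=0, P5=3, P6=2)
step 7: fire T0:  (P0=4, P1=8, P2=1, P3=8, P4=0, P5=3, P6=2) → (P0=4, P1=10, P2=2, P3=10, P4=0, P5=3, P6=1)

(P0=4, P1=10, P2=2, P3=10, P4=0, P5=3, P6=1)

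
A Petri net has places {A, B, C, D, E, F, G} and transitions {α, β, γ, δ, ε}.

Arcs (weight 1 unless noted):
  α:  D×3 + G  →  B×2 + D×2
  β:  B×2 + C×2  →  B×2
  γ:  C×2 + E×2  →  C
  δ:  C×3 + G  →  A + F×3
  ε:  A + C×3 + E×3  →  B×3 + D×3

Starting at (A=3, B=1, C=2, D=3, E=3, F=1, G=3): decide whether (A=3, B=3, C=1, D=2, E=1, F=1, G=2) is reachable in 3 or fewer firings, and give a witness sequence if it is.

YES — reachable via ⟨α, γ⟩ (2 firings)

step 1: fire α:  (A=3, B=1, C=2, D=3, E=3, F=1, G=3) → (A=3, B=3, C=2, D=2, E=3, F=1, G=2)
step 2: fire γ:  (A=3, B=3, C=2, D=2, E=3, F=1, G=2) → (A=3, B=3, C=1, D=2, E=1, F=1, G=2)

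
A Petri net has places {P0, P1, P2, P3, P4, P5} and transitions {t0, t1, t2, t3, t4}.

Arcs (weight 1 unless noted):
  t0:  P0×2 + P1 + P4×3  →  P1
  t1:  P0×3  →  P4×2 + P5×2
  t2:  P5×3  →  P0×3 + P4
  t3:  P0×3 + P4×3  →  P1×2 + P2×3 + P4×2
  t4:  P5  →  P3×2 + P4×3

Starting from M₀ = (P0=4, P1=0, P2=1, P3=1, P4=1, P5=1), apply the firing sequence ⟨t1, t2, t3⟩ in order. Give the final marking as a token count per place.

(P0=1, P1=2, P2=4, P3=1, P4=3, P5=0)

step 1: fire t1:  (P0=4, P1=0, P2=1, P3=1, P4=1, P5=1) → (P0=1, P1=0, P2=1, P3=1, P4=3, P5=3)
step 2: fire t2:  (P0=1, P1=0, P2=1, P3=1, P4=3, P5=3) → (P0=4, P1=0, P2=1, P3=1, P4=4, P5=0)
step 3: fire t3:  (P0=4, P1=0, P2=1, P3=1, P4=4, P5=0) → (P0=1, P1=2, P2=4, P3=1, P4=3, P5=0)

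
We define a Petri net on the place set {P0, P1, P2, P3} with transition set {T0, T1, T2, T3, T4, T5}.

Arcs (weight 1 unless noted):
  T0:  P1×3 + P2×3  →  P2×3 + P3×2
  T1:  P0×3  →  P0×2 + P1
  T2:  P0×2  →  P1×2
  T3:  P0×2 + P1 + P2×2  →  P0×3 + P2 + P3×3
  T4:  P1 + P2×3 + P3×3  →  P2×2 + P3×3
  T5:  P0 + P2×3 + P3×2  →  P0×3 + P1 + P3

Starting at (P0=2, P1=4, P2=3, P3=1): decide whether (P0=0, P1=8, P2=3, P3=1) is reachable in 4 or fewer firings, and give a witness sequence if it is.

depth 0: 1 marking
depth 1: 4 markings reached so far
depth 2: 11 markings reached so far
depth 3: 20 markings reached so far
depth 4: 26 markings reached so far
target is not among the 26 markings reachable within 4 steps

NO — not reachable within 4 firings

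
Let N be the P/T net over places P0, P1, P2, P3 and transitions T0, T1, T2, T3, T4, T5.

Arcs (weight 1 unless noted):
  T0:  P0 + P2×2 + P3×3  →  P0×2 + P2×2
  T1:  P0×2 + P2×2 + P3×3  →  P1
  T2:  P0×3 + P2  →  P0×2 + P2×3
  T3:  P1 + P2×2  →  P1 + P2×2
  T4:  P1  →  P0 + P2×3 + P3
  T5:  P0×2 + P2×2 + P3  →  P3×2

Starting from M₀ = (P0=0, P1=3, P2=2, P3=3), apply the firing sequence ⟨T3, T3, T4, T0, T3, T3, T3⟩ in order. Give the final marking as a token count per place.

(P0=2, P1=2, P2=5, P3=1)

step 1: fire T3:  (P0=0, P1=3, P2=2, P3=3) → (P0=0, P1=3, P2=2, P3=3)
step 2: fire T3:  (P0=0, P1=3, P2=2, P3=3) → (P0=0, P1=3, P2=2, P3=3)
step 3: fire T4:  (P0=0, P1=3, P2=2, P3=3) → (P0=1, P1=2, P2=5, P3=4)
step 4: fire T0:  (P0=1, P1=2, P2=5, P3=4) → (P0=2, P1=2, P2=5, P3=1)
step 5: fire T3:  (P0=2, P1=2, P2=5, P3=1) → (P0=2, P1=2, P2=5, P3=1)
step 6: fire T3:  (P0=2, P1=2, P2=5, P3=1) → (P0=2, P1=2, P2=5, P3=1)
step 7: fire T3:  (P0=2, P1=2, P2=5, P3=1) → (P0=2, P1=2, P2=5, P3=1)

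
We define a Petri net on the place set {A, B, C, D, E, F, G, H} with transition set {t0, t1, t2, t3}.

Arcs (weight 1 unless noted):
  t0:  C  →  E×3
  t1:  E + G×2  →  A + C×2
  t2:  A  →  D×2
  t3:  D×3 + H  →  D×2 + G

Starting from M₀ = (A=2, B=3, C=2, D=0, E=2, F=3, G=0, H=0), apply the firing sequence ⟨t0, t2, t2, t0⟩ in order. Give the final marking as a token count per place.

step 1: fire t0:  (A=2, B=3, C=2, D=0, E=2, F=3, G=0, H=0) → (A=2, B=3, C=1, D=0, E=5, F=3, G=0, H=0)
step 2: fire t2:  (A=2, B=3, C=1, D=0, E=5, F=3, G=0, H=0) → (A=1, B=3, C=1, D=2, E=5, F=3, G=0, H=0)
step 3: fire t2:  (A=1, B=3, C=1, D=2, E=5, F=3, G=0, H=0) → (A=0, B=3, C=1, D=4, E=5, F=3, G=0, H=0)
step 4: fire t0:  (A=0, B=3, C=1, D=4, E=5, F=3, G=0, H=0) → (A=0, B=3, C=0, D=4, E=8, F=3, G=0, H=0)

(A=0, B=3, C=0, D=4, E=8, F=3, G=0, H=0)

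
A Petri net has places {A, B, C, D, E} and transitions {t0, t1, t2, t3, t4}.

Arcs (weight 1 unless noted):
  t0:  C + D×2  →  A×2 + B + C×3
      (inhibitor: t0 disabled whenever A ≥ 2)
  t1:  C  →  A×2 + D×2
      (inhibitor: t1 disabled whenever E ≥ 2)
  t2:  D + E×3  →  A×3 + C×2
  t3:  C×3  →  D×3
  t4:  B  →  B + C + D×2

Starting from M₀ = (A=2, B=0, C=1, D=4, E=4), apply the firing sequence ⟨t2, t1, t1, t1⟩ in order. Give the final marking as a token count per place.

step 1: fire t2:  (A=2, B=0, C=1, D=4, E=4) → (A=5, B=0, C=3, D=3, E=1)
step 2: fire t1:  (A=5, B=0, C=3, D=3, E=1) → (A=7, B=0, C=2, D=5, E=1)
step 3: fire t1:  (A=7, B=0, C=2, D=5, E=1) → (A=9, B=0, C=1, D=7, E=1)
step 4: fire t1:  (A=9, B=0, C=1, D=7, E=1) → (A=11, B=0, C=0, D=9, E=1)

(A=11, B=0, C=0, D=9, E=1)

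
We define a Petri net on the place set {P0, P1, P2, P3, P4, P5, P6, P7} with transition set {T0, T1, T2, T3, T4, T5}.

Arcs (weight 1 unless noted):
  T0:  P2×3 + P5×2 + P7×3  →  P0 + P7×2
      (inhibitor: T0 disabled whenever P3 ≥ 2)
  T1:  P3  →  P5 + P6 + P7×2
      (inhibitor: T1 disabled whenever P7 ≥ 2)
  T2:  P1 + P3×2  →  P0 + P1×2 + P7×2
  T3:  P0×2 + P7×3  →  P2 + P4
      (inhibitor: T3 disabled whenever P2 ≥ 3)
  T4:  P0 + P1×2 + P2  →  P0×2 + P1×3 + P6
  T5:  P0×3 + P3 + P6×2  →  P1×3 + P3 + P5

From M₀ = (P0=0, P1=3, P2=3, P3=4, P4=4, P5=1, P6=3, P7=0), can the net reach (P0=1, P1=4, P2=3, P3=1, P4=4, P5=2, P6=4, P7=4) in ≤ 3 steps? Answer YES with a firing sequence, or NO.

YES — reachable via ⟨T1, T2⟩ (2 firings)

step 1: fire T1:  (P0=0, P1=3, P2=3, P3=4, P4=4, P5=1, P6=3, P7=0) → (P0=0, P1=3, P2=3, P3=3, P4=4, P5=2, P6=4, P7=2)
step 2: fire T2:  (P0=0, P1=3, P2=3, P3=3, P4=4, P5=2, P6=4, P7=2) → (P0=1, P1=4, P2=3, P3=1, P4=4, P5=2, P6=4, P7=4)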